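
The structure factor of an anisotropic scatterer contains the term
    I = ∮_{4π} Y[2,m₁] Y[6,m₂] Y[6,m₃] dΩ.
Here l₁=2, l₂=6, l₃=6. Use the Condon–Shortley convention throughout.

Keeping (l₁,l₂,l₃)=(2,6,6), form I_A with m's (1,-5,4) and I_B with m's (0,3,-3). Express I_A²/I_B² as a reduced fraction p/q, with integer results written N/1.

Same 2,6,6: normalisation and zero-m 3j drop out of the ratio.
A: Δ: 2! 2! 10! / 15! → 1/90090; sum: t=0:+1/725760 t=1:−1/7257600 = 1/806400; 3j²(2 6 6; 1 -5 4) = Δ·Π!·Σ² = 27/910  (sign +1)
B: Δ: 2! 2! 10! / 15! → 1/90090; sum: t=0:+1/1451520 t=1:−1/80640 t=2:+1/120960 = -1/290304; 3j²(2 6 6; 0 3 -3) = Δ·Π!·Σ² = 5/2002  (sign +1)
I_A²/I_B² = (27/910)/(5/2002) = 297/25

297/25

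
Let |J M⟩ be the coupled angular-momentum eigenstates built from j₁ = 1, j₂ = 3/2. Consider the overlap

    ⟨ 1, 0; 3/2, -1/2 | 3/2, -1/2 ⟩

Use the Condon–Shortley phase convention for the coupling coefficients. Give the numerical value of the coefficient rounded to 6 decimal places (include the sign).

+√(1/15) ≈ +0.258199

triangle: 1!×1!×2!/5! = 2/120
(j±m)!: 1!×1!×1!×2!×1!×2! = 4
prefactor² = (2J+1)×Δ×N² = 4/15
  k=0: +1/(0!×1!×1!×1!×0!×1!) = 1
  k=1: −1/(1!×0!×0!×0!×1!×2!) = -1/2
Σ = 1/2  ⇒  CG² = 4/15×(1/2)² = 1/15
CG = +√(1/15) = +0.258199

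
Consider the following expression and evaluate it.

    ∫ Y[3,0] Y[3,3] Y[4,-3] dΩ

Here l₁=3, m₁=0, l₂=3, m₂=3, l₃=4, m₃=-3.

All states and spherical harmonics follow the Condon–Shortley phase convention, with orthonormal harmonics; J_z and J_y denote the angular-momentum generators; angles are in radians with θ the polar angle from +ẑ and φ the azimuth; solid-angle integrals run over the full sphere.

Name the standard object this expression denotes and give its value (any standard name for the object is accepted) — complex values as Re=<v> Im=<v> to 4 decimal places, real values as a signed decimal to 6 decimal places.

Gaunt coefficient, +0.203551

This is a Gaunt coefficient — the integral of a triple product of spherical harmonics over the sphere.
Rules hold: Σm=0, L=10 even, 0≤4≤6.
N = 7·7·9 = 441
Δ = 2!·4!·4!/11! = 1/34650
Racah Σ t=0..2: t=0:+1/72 t=1:−1/16 t=2:+1/72 = -5/144
⇒ 3j(3 3 4; 0 0 0)² = 2/77, sgn -1
Racah Σ t=2..2: t=2:+1/288 = 1/288
⇒ 3j(3 3 4; 0 3 -3)² = 1/22, sgn -1
4πI² = N·(3j₀)²·(3jₘ)² = 63/121
I = +1·√(0.520661/4π) = 0.20355073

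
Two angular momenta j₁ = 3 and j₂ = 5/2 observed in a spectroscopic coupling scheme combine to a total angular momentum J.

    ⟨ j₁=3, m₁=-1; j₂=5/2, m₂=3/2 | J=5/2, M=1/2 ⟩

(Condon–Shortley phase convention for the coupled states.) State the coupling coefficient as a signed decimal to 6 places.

+√(1/35) = +0.169031

triangle: 3!×3!×2!/9! = 72/362880
(j±m)!: 2!×4!×4!×1!×3!×2! = 13824
prefactor² = (2J+1)×Δ×N² = 576/35
  k=2: +1/(2!×1!×2!×2!×1!×0!) = 1/8
  k=3: −1/(3!×0!×1!×1!×2!×1!) = -1/12
Σ = 1/24  ⇒  CG² = 576/35×(1/24)² = 1/35
CG = +√(1/35) = +0.169031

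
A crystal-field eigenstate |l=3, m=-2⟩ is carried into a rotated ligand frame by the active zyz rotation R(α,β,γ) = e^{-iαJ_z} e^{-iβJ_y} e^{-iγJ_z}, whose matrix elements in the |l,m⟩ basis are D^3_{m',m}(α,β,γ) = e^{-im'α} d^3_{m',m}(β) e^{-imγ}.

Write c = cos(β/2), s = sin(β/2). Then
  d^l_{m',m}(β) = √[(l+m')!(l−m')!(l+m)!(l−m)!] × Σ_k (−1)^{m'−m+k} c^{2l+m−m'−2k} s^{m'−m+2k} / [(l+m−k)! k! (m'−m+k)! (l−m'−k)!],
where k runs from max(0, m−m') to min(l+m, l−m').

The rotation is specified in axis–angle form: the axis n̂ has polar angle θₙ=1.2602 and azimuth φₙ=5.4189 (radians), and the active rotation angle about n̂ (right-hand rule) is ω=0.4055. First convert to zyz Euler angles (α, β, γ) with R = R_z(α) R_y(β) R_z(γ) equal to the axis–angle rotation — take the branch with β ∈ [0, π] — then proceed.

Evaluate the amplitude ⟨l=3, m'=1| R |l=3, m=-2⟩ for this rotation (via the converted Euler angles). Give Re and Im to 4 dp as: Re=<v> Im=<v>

Axis–angle → zyz. n̂ = (sinθₙcosφₙ, sinθₙsinφₙ, cosθₙ) = (+0.618121, -0.724236, +0.305626), ω = 0.4055.
R = I cosω + sinω [n̂]ₓ + (1−cosω) n̂n̂ᵀ gives
  R = [+0.949889, -0.156866, -0.270376; +0.084260, +0.961441, -0.261785; +0.301015, +0.225885, +0.926480]
β = atan2(√(R₁₃²+R₂₃²), R₃₃) = 0.385847; α = atan2(R₂₃, R₁₃) mod 2π = 3.910850; γ = atan2(R₃₂, −R₃₁) mod 2π = 2.497828
Split into d^3_{1,-2}(β=0.3858) × two z-phases.
Half-angle: c=0.981448, s=0.191729. N=√(24·2·1·120)=75.894664
k: max(0,(-2)−(1))=0 … min(3+(-2),3−(1))=1
  k=0: (−1)^3·75.8947/(12)·0.9814^3·0.1917^3 = -0.042140
  k=1: (−1)^4·75.8947/(24)·0.9814^1·0.1917^5 = +0.000804
d^3_{1,-2}(0.3858) = -0.042140 +0.000804 = -0.041336
D = (-0.718427+0.695602i)·(-0.041336)·(+0.279494-0.960147i) = -0.019307-0.036550i

Re=-0.0193 Im=-0.0365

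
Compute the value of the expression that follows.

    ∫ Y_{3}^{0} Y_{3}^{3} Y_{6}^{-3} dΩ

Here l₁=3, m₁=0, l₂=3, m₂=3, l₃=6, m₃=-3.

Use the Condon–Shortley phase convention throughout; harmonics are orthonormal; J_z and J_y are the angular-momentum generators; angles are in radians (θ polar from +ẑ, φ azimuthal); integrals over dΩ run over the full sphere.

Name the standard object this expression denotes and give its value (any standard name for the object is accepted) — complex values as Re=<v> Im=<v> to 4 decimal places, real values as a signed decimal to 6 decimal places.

Gaunt coefficient, -0.108647

This is a Gaunt coefficient — the integral of a triple product of spherical harmonics over the sphere.
Checks pass: Σm=0; 12 even; l₃=6∈[0,6].
(2·3+1)(2·3+1)(2·6+1) = 637
Δ: 0! 6! 6! / 13! → 1/12012
sum: t=0:+1/1296 = 1/1296
3j²(3 3 6; 0 0 0) = Δ·Π!·Σ² = 100/3003  (sign +1)
sum: t=0:+1/25920 = 1/25920
3j²(3 3 6; 0 3 -3) = Δ·Π!·Σ² = 1/143  (sign -1)
combine: 4πI² = 637·100/3003·1/143 = 700/4719
take √, sign -1: I = -0.10864734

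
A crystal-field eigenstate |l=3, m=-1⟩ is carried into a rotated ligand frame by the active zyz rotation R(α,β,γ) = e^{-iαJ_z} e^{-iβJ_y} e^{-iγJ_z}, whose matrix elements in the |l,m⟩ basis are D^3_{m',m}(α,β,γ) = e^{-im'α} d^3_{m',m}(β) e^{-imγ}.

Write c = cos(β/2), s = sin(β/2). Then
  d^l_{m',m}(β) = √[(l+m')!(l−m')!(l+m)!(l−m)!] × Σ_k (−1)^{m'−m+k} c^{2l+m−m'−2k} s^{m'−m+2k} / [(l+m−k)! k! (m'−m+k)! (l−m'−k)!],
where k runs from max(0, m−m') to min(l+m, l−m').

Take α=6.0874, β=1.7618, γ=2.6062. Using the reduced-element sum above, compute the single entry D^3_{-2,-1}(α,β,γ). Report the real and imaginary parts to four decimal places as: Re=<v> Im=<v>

First d^3_{-2,-1}(β=1.7618), then the phase factors e^{-i(-2)α} and e^{-i(-1)γ}:
Half-angle: c=0.636457, s=0.771312. N=√(1·120·2·24)=75.894664
k: max(0,(-1)−(-2))=1 … min(3+(-1),3−(-2))=2
  k=1: (−1)^0·75.8947/(24)·0.6365^5·0.7713^1 = +0.254728
  k=2: (−1)^1·75.8947/(12)·0.6365^3·0.7713^3 = -0.748218
d^3_{-2,-1}(1.7618) = +0.254728 -0.748218 = -0.493490
Phases: e^{-i·(-2)·6.0874}=+0.924311-0.381641i, e^{-i·(-1)·2.6062}=-0.860068+0.510179i ⇒ D=+0.296225-0.394694i

Re=0.2962 Im=-0.3947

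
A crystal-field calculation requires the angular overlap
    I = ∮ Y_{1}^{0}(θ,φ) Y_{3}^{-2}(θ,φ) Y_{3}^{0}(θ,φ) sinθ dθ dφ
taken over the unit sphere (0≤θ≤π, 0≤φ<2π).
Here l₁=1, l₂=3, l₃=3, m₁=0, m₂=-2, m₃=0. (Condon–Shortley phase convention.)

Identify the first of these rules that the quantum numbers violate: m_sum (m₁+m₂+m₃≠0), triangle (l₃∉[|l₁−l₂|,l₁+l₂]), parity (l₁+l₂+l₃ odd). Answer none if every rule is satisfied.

m_sum

Σmᵢ = -2  ✗
l₃∈[|l₁−l₂|,l₁+l₂]=[2,4], have l₃=3
Σlᵢ = 7 ⇒ odd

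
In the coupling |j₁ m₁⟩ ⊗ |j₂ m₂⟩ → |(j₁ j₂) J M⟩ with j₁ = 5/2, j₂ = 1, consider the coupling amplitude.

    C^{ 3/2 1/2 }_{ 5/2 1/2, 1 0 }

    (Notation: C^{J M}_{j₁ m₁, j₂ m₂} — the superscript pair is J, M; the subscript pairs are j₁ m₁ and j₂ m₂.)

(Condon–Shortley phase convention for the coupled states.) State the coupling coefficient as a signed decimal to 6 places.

√[4·2!3!0!/6! · 3!2!1!1!2!1!] = √(8/5)
  +(−1)^1/∏(1,1,1,0,2,0)! = -1/2  (running -1/2)
⟨..|..⟩ = √(8/5)·(-1/2) = -0.632456

−√(2/5) = -0.632456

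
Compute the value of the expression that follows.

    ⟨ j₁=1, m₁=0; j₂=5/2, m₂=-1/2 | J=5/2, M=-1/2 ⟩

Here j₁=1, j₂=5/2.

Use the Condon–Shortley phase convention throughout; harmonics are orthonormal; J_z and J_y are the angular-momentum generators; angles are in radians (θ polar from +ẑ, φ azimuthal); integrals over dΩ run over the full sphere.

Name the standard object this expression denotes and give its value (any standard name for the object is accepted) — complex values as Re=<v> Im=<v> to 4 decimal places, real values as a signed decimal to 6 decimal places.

Clebsch–Gordan coefficient, +√(1/35) ≈ +0.169031

This is a Clebsch–Gordan (vector-coupling) coefficient.
j₁+j₂−J=1  J+j₁−j₂=1  J−j₁+j₂=4  j₁+j₂+J+1=7
(j₁±m₁, j₂±m₂, J±M) = (1,1,2,3,2,3)
P² = 144/35
sum k=0..1:
  [0] +1/4 = 1/4
  [1] −1/6 = -1/6
S = 1/12
C² = P²·S² = 1/35 ; C = +0.169031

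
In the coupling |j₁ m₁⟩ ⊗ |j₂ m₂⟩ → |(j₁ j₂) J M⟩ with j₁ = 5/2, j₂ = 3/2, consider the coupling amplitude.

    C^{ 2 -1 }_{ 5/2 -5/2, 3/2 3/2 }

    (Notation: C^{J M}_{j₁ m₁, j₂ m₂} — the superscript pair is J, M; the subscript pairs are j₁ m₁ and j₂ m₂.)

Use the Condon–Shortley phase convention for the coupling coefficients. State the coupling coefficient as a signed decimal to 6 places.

√[5·2!3!1!/7! · 0!5!3!0!1!3!] = √(360/7)
  +(−1)^2/∏(2,0,3,1,0,0)! = 1/12  (running 1/12)
⟨..|..⟩ = √(360/7)·(1/12) = +0.597614

+0.597614  (= +√(5/14))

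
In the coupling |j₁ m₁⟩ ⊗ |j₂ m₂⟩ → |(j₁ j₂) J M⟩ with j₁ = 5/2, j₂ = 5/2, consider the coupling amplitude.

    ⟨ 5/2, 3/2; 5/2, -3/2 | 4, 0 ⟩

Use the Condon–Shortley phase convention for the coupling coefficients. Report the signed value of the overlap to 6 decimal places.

√[9·1!4!4!/10! · 4!1!1!4!4!4!] = √(82944/175)
  +(−1)^0/∏(0,1,1,1,3,3)! = 1/36  (running 1/36)
  +(−1)^1/∏(1,0,0,0,4,4)! = -1/576  (running 5/192)
⟨..|..⟩ = √(82944/175)·(5/192) = +0.566947

+0.566947  (= +√(9/28))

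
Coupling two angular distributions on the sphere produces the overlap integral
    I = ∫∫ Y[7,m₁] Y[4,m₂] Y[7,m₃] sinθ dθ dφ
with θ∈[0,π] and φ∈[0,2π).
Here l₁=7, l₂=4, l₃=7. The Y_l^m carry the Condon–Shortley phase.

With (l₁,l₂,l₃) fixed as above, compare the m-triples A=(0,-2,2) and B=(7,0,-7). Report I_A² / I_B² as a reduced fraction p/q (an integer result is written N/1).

66270/143143

l's match ⇒ only the (l;m) 3-j factors differ between A and B.
A: triangle coeff Δ(7,4,7) = 1/58198140; Σ_t [0,2]: t=0:+1/2903040 t=1:−1/622080 t=2:+1/1382400 = -47/87091200; (3j)²=2209/277134 [(7 4 7; 0 -2 2)], sign=+1
B: triangle coeff Δ(7,4,7) = 1/58198140; Σ_t [0,0]: t=0:+1/2090188800 = 1/2090188800; (3j)²=1001/58140 [(7 4 7; 7 0 -7)], sign=+1
I_A²/I_B² = (2209/277134)/(1001/58140) = 66270/143143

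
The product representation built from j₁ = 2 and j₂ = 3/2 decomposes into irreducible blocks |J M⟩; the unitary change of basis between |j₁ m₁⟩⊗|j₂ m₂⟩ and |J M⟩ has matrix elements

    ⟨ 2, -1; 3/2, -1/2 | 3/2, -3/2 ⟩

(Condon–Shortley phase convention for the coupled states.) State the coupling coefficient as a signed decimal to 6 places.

√[4·2!2!1!/6! · 1!3!1!2!0!3!] = √(8/5)
  +(−1)^1/∏(1,1,2,0,0,1)! = -1/2  (running -1/2)
⟨..|..⟩ = √(8/5)·(-1/2) = -0.632456

-0.632456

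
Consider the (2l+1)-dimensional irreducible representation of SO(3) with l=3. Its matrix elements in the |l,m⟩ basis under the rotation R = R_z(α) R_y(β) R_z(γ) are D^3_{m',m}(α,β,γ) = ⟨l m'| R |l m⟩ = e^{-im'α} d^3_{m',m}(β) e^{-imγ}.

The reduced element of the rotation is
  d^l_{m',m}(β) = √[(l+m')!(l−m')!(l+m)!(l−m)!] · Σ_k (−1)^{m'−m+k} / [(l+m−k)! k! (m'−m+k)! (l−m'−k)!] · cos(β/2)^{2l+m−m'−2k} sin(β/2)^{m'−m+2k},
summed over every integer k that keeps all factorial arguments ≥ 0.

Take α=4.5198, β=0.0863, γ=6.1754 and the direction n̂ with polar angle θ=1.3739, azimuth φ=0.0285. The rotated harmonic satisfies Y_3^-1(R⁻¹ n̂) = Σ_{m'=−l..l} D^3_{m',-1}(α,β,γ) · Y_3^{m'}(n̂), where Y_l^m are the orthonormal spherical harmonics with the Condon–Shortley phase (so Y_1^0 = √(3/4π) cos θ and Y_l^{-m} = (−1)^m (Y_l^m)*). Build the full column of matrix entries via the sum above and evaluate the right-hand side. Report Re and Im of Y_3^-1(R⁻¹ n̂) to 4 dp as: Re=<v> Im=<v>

Re=0.0908 Im=0.2528

Need the full column D^3_{m',-1} for m'=−3..3 at α=4.5198, β=0.0863, γ=6.1754.
cos(β/2)=0.999069, sin(β/2)=0.043137
d^3_{-3,-1}: single k=2 term ⇒ +0.007180;  D = +0.004546+0.005558i
d^3_{-2,-1}: k∈[1..2] ⇒ +0.135776 -0.000506 = +0.135270;  D = -0.119164+0.064015i
d^3_{-1,-1}: k∈[0..2] ⇒ +0.994428 -0.014831 +0.000021 = +0.979618;  D = -0.289847-0.935756i
d^3_{0,-1}: k∈[0..2] ⇒ -0.148735 +0.000832 -0.000001 = -0.147904;  D = -0.147046+0.015911i
d^3_{1,-1}: k∈[0..2] ⇒ +0.011123 -0.000028 +0.000000 = +0.011095;  D = -0.000940+0.011056i
d^3_{2,-1}: k∈[0..1] ⇒ -0.000506 +0.000000 = -0.000506;  D = +0.000486+0.000139i
d^3_{3,-1}: single k=0 term ⇒ +0.000013;  D = +0.000006-0.000012i
Y_3^{m'}(θ=1.3739,φ=0.0285) and Σ D·Y over m':
  (+0.0045+0.0056i)·(+0.3921-0.0336i)  (-0.1192+0.0640i)·(+0.1920-0.0110i)  (-0.2898-0.9358i)·(-0.2562+0.0073i)  (-0.1470+0.0159i)·(-0.2050+0.0000i)  (-0.0009+0.0111i)·(+0.2562+0.0073i)  (+0.0005+0.0001i)·(+0.1920+0.0110i)  (+0.0000-0.0000i)·(-0.3921-0.0336i)
Y_3^-1(R⁻¹ n̂) = +0.090802+0.252831i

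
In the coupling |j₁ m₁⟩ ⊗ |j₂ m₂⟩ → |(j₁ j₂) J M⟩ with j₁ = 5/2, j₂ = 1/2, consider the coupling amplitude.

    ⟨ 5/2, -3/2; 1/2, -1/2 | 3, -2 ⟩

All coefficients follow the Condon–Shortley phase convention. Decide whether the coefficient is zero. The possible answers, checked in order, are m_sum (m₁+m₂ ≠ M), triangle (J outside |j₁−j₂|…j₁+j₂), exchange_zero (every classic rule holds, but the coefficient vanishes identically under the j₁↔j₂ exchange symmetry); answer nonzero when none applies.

m-sum: m₁+m₂ = -3/2+(-1/2) = -2, M = -2  ✓
triangle: |j₁−j₂| = 2 ≤ J = 3 ≤ j₁+j₂ = 3  ✓
exchange: j₁≠j₂ or m₁≠m₂ — the exchange symmetry imposes no constraint here
value check: CG = +√(5/6) = +0.912871 ≠ 0

nonzero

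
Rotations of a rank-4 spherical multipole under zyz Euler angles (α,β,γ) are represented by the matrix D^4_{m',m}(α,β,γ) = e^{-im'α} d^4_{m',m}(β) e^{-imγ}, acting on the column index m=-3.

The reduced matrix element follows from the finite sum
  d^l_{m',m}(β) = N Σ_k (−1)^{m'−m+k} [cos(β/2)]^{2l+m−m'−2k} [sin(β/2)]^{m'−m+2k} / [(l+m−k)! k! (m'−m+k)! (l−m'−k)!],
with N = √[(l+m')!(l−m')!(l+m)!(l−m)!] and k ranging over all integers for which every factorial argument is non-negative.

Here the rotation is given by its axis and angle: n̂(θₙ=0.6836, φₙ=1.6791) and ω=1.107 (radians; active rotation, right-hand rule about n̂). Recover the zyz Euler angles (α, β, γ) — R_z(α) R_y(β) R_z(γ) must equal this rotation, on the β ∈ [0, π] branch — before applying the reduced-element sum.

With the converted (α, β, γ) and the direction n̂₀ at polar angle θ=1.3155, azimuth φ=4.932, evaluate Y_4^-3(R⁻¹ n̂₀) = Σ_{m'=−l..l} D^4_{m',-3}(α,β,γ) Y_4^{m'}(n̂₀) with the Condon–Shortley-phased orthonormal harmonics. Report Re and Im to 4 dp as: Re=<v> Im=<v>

Re=-0.0025 Im=-0.0021

Axis–angle → zyz. n̂ = (sinθₙcosφₙ, sinθₙsinφₙ, cosθₙ) = (-0.068270, +0.627888, +0.775304), ω = 1.1070.
R = I cosω + sinω [n̂]ₓ + (1−cosω) n̂n̂ᵀ gives
  R = [+0.449922, -0.717091, +0.532306; +0.669712, +0.665226, +0.330092; -0.590810, +0.207976, +0.779545]
β = atan2(√(R₁₃²+R₂₃²), R₃₃) = 0.676858; α = atan2(R₂₃, R₁₃) mod 2π = 0.555079; γ = atan2(R₃₂, −R₃₁) mod 2π = 0.338472
Need the full column D^4_{m',-3} for m'=−4..4 at α=0.5551, β=0.6769, γ=0.3385.
cos(β/2)=0.943277, sin(β/2)=0.332006
d^4_{-4,-3}: single k=1 term ⇒ +0.623974;  D = -0.621211-0.058655i
d^4_{-3,-3}: k∈[0..1] ⇒ +0.626780 -0.543532 = +0.083248;  D = -0.074560+0.037028i
d^4_{-2,-3}: k∈[0..1] ⇒ -0.825440 +0.306774 = -0.518666;  D = +0.273210-0.440875i
d^4_{-1,-3}: k∈[0..1] ⇒ +0.616308 -0.127250 = +0.489058;  D = +0.000147+0.489058i
d^4_{0,-3}: k∈[0..1] ⇒ -0.323368 +0.040060 = -0.283308;  D = -0.149379-0.240727i
d^4_{1,-3}: k∈[0..1] ⇒ +0.127250 -0.009458 = +0.117792;  D = +0.105530+0.052329i
d^4_{2,-3}: k∈[0..1] ⇒ -0.038004 +0.001569 = -0.036435;  D = -0.036271+0.003447i
d^4_{3,-3}: k∈[0..1] ⇒ +0.008342 -0.000148 = +0.008194;  D = +0.006524-0.004958i
d^4_{4,-3}: single k=0 term ⇒ -0.001186;  D = -0.000424+0.001108i
Y_4^{m'}(θ=1.3155,φ=4.932) and Σ D·Y over m':
  (-0.6212-0.0587i)·(+0.2476-0.2986i)  (-0.0746+0.0370i)·(-0.1753-0.2264i)  (+0.2732-0.4409i)·(+0.1569-0.0737i)  (+0.0001+0.4891i)·(-0.0643-0.2881i)  (-0.1494-0.2407i)·(+0.1300+0.0000i)  (+0.1055+0.0523i)·(+0.0643-0.2881i)  (-0.0363+0.0034i)·(+0.1569+0.0737i)  (+0.0065-0.0050i)·(+0.1753-0.2264i)  (-0.0004+0.0011i)·(+0.2476+0.2986i)
Y_4^-3(R⁻¹ n̂) = -0.002543-0.002144i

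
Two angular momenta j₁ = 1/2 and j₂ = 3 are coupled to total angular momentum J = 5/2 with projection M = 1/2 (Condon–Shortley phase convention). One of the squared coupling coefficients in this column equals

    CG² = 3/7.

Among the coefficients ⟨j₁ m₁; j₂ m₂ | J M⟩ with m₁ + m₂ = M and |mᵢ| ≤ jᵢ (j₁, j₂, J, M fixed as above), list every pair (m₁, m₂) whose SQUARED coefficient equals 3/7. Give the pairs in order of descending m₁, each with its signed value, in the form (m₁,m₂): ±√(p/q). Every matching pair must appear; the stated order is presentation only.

Admissible pairs with m₁+m₂ = M = 1/2: (-1/2,1), (1/2,0)
  (m₁,m₂)=(1/2,0): CG² = 3/7, CG = +√(3/7)   ← matches the target
  (m₁,m₂)=(-1/2,1): CG² = 4/7, CG = −√(4/7)
Pairs with CG² = 3/7: (1/2,0): +√(3/7)

(1/2,0): +√(3/7)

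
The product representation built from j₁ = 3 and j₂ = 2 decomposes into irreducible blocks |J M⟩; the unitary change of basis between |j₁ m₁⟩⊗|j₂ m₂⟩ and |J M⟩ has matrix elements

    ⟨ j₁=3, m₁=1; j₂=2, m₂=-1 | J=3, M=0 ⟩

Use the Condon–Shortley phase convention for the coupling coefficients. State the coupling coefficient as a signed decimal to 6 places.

+√(1/30) = +0.182574

√[7·2!4!2!/9! · 4!2!1!3!3!3!] = √(96/5)
  +(−1)^0/∏(0,2,2,1,2,1)! = 1/8  (running 1/8)
  +(−1)^1/∏(1,1,1,0,3,2)! = -1/12  (running 1/24)
⟨..|..⟩ = √(96/5)·(1/24) = +0.182574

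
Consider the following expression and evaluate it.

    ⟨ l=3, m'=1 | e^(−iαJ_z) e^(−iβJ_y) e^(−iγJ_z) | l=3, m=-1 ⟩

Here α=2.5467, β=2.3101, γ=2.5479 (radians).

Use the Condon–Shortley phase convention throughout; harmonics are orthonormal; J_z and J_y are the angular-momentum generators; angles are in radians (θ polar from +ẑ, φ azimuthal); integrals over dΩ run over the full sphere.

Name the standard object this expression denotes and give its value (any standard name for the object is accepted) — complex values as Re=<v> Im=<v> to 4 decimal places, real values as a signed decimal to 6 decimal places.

This is a Wigner D-matrix element — the rotation-matrix element ⟨l m'| R(α,β,γ) |l m⟩ in the angular-momentum basis.
D^3_{1,-1}(2.5467,2.3101,2.5479) = e^{-i·1·2.5467}·d^3_{1,-1}(2.3101)·e^{-i·-1·2.5479}. Compute d first:
Half-angle: c=0.403873, s=0.914815. N=√(24·2·2·24)=48.000000
k∈{0,1,2} keeps every argument non-negative
  k=0: (−1)^2·48.0000/(8)·0.4039^4·0.9148^2 = +0.133597
  k=1: (−1)^3·48.0000/(6)·0.4039^2·0.9148^4 = -0.913929
  k=2: (−1)^4·48.0000/(48)·0.4039^0·0.9148^6 = +0.586138
d^3_{1,-1}(2.3101) = +0.133597 -0.913929 +0.586138 = -0.194194
D = (-0.828209-0.560420i)·(-0.194194)·(-0.828881+0.559426i) = -0.194194-0.000233i

Wigner D-matrix element, Re=-0.1942 Im=-0.0002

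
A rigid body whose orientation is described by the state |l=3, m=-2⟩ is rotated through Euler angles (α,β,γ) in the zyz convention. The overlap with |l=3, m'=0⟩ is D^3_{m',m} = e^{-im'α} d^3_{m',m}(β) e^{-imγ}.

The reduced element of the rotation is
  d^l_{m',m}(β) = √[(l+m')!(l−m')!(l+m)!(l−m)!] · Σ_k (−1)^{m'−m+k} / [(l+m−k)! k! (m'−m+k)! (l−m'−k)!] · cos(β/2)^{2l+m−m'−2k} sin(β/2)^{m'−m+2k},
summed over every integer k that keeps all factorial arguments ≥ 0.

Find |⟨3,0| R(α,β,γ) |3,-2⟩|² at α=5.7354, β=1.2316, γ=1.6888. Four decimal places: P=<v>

P=0.1642

Split into d^3_{0,-2}(β=1.2316) × two z-phases.
With c≡cos(β/2)=0.816312 and s≡sin(β/2)=0.577612, N=[6·6·1·120]^{1/2}=65.726707
k: max(0,(-2)−(0))=0 … min(3+(-2),3−(0))=1
  k=0: (−1)^2·65.7267/(12)·0.8163^4·0.5776^2 = +0.811440
  k=1: (−1)^3·65.7267/(12)·0.8163^2·0.5776^4 = -0.406272
d^3_{0,-2}(1.2316) = +0.811440 -0.406272 = +0.405169
|D^3_{0,-2}|² = |d^3_{0,-2}(β)|² = (+0.405169)² = 0.164162 (the z-rotation phases have unit modulus)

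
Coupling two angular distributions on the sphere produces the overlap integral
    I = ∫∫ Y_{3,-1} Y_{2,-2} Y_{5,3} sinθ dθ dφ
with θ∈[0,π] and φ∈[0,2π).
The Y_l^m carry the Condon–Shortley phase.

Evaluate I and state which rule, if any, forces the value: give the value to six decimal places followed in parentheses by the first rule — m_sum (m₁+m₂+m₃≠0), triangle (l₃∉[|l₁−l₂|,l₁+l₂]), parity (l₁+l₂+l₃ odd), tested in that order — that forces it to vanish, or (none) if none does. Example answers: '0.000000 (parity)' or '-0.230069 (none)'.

-0.200476 (none)

Checks pass: Σm=0; 10 even; l₃=5∈[1,5].
(2·3+1)(2·2+1)(2·5+1) = 385
Δ: 0! 6! 4! / 11! → 1/2310
sum: t=0:+1/144 = 1/144
3j²(3 2 5; 0 0 0) = Δ·Π!·Σ² = 10/231  (sign -1)
sum: t=0:+1/1152 = 1/1152
3j²(3 2 5; -1 -2 3) = Δ·Π!·Σ² = 1/33  (sign +1)
combine: 4πI² = 385·10/231·1/33 = 50/99
take √, sign -1: I = -0.20047604
No selection rule forces the value: the integral is nonzero (none).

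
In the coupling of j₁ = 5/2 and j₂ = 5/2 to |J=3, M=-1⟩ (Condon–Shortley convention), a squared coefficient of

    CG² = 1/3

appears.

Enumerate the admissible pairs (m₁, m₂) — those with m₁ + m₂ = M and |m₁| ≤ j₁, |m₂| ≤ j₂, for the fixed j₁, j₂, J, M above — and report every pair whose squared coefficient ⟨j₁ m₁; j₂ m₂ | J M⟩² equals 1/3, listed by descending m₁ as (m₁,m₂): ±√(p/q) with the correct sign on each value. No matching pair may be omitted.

Admissible pairs with m₁+m₂ = M = -1: (-5/2,3/2), (-3/2,1/2), (-1/2,-1/2), (1/2,-3/2), (3/2,-5/2)
  (m₁,m₂)=(3/2,-5/2): CG² = 1/3, CG = +√(1/3)   ← matches the target
  (m₁,m₂)=(1/2,-3/2): CG² = 1/30, CG = +√(1/30)
  (m₁,m₂)=(-1/2,-1/2): CG² = 4/15, CG = −√(4/15)
  (m₁,m₂)=(-3/2,1/2): CG² = 1/30, CG = +√(1/30)
  (m₁,m₂)=(-5/2,3/2): CG² = 1/3, CG = +√(1/3)   ← matches the target
Pairs with CG² = 1/3: (3/2,-5/2): +√(1/3); (-5/2,3/2): +√(1/3)

(3/2,-5/2): +√(1/3); (-5/2,3/2): +√(1/3)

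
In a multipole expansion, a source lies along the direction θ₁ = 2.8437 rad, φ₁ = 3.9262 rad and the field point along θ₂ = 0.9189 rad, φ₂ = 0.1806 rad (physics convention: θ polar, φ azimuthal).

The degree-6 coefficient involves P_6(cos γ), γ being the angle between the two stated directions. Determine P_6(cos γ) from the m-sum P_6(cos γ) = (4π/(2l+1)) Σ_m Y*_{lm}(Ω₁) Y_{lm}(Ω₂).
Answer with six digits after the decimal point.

-0.338021

Summing Y*_{l m}(θ₁,φ₁)·Y_{l m}(θ₂,φ₂) over m ∈ [−6, 6]; prefactor 4π/(2·6+1) = 0.966644:
  m=-6: Y*=-0.000001-0.000309i  Y=+0.057069-0.107719i  product -0.000033-0.000017i
  m=-5: Y*=-0.002474-0.002454i  Y=+0.199578-0.253055i  product -0.001115+0.000136i
  m=-4: Y*=-0.023968+0.000076i  Y=+0.325878-0.287204i  product -0.007789+0.006908i
  m=-3: Y*=-0.078329+0.078701i  Y=+0.178401-0.107376i  product -0.005523+0.022451i
  m=-2: Y*=+0.000537+0.339771i  Y=-0.222282+0.083972i  product -0.028651-0.075480i
  m=-1: Y*=+0.420752+0.420087i  Y=-0.307153+0.056083i  product -0.152795-0.105434i
  m=+0: Y*=+0.266036-0.000000i  Y=+0.158349+0.000000i  product +0.042126+0.000000i
  m=+1: Y*=-0.420752+0.420087i  Y=+0.307153+0.056083i  product -0.152795+0.105434i
  m=+2: Y*=+0.000537-0.339771i  Y=-0.222282-0.083972i  product -0.028651+0.075480i
  m=+3: Y*=+0.078329+0.078701i  Y=-0.178401-0.107376i  product -0.005523-0.022451i
  m=+4: Y*=-0.023968-0.000076i  Y=+0.325878+0.287204i  product -0.007789-0.006908i
  m=+5: Y*=+0.002474-0.002454i  Y=-0.199578-0.253055i  product -0.001115-0.000136i
  m=+6: Y*=-0.000001+0.000309i  Y=+0.057069+0.107719i  product -0.000033+0.000017i
Total Σ_m = -0.349685+0.000000i. Multiply by 0.966644: -0.338021+0.000000i. P_6(cos γ) = -0.338021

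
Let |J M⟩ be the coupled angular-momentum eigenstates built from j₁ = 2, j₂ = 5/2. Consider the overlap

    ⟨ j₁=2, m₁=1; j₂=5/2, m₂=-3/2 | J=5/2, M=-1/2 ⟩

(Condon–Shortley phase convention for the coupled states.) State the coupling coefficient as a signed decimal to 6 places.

+√(6/35) ≈ +0.414039

√[6·2!2!3!/8! · 3!1!1!4!2!3!] = √(216/35)
  +(−1)^0/∏(0,2,1,1,1,2)! = 1/4  (running 1/4)
  +(−1)^1/∏(1,1,0,0,2,3)! = -1/12  (running 1/6)
⟨..|..⟩ = √(216/35)·(1/6) = +0.414039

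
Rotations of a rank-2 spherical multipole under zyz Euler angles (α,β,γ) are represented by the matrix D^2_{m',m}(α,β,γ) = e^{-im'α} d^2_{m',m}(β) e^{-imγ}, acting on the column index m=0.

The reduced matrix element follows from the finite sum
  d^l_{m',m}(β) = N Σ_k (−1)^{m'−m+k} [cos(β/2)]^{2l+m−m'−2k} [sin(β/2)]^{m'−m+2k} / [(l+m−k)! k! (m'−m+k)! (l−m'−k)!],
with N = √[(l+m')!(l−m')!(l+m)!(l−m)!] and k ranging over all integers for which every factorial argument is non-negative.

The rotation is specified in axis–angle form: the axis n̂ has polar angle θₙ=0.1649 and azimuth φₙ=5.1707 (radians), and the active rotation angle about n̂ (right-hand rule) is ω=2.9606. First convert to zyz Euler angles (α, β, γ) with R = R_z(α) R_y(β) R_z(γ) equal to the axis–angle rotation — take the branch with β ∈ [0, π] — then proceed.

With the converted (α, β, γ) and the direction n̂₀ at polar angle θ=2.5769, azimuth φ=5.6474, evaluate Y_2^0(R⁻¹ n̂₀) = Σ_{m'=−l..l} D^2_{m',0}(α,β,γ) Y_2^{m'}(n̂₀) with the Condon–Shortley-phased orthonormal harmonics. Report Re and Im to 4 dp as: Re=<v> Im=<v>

Axis–angle → zyz. n̂ = (sinθₙcosφₙ, sinθₙsinφₙ, cosθₙ) = (+0.072627, -0.147213, +0.986435), ω = 2.9606.
R = I cosω + sinω [n̂]ₓ + (1−cosω) n̂n̂ᵀ gives
  R = [-0.973202, -0.198773, +0.115614; +0.156356, -0.940676, -0.301134; +0.168613, -0.274987, +0.946547]
β = atan2(√(R₁₃²+R₂₃²), R₃₃) = 0.328438; α = atan2(R₂₃, R₁₃) mod 2π = 5.078966; γ = atan2(R₃₂, −R₃₁) mod 2π = 4.162344
Need the full column D^2_{m',0} for m'=−2..2 at α=5.0790, β=0.3284, γ=4.1623.
cos(β/2)=0.986546, sin(β/2)=0.163482
d^2_{-2,0}: single k=2 term ⇒ +0.063716;  D = -0.047345-0.042640i
d^2_{-1,0}: k∈[1..2] ⇒ +0.384501 -0.010559 = +0.373943;  D = +0.134029-0.349098i
d^2_{0,0}: k∈[0..2] ⇒ +0.947262 -0.104048 +0.000714 = +0.843928;  D = +0.843928+0.000000i
d^2_{1,0}: k∈[0..1] ⇒ -0.384501 +0.010559 = -0.373943;  D = -0.134029-0.349098i
d^2_{2,0}: single k=0 term ⇒ +0.063716;  D = -0.047345+0.042640i
Y_2^{m'}(θ=2.5769,φ=5.6474) and Σ D·Y over m':
  (-0.0473-0.0426i)·(+0.0326+0.1057i)  (+0.1340-0.3491i)·(-0.2810-0.2074i)  (+0.8439+0.0000i)·(+0.3598+0.0000i)  (-0.1340-0.3491i)·(+0.2810-0.2074i)  (-0.0473+0.0426i)·(+0.0326-0.1057i)
Y_2^0(R⁻¹ n̂) = +0.089453+0.000000i

Re=0.0895 Im=0.0000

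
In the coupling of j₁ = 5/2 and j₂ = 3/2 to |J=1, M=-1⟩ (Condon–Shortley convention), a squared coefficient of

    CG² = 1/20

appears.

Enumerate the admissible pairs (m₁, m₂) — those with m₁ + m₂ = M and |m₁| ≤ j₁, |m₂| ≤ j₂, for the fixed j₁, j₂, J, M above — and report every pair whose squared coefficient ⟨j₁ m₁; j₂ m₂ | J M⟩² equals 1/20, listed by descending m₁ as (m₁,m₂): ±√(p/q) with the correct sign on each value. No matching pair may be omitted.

(1/2,-3/2): +√(1/20)

Admissible pairs with m₁+m₂ = M = -1: (-5/2,3/2), (-3/2,1/2), (-1/2,-1/2), (1/2,-3/2)
  (m₁,m₂)=(1/2,-3/2): CG² = 1/20, CG = +√(1/20)   ← matches the target
  (m₁,m₂)=(-1/2,-1/2): CG² = 3/20, CG = −√(3/20)
  (m₁,m₂)=(-3/2,1/2): CG² = 3/10, CG = +√(3/10)
  (m₁,m₂)=(-5/2,3/2): CG² = 1/2, CG = −√(1/2)
Pairs with CG² = 1/20: (1/2,-3/2): +√(1/20)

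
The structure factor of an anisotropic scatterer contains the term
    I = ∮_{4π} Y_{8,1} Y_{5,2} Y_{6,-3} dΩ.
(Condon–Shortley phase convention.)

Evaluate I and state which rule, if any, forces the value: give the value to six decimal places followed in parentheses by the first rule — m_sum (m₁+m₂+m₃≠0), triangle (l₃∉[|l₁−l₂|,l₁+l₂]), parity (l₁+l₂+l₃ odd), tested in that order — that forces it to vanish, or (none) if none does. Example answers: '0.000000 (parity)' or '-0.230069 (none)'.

Σlᵢ=19 odd — θ-integrand is odd under cosθ→−cosθ; I=0

0.000000 (parity)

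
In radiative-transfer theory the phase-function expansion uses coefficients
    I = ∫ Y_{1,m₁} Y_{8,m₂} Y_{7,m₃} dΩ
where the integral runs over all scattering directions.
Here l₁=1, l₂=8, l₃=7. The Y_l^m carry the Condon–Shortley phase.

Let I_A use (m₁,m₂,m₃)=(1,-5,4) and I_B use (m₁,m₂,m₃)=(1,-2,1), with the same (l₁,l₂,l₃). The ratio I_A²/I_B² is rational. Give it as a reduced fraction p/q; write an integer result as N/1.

Shared (l₁,l₂,l₃)=(1,8,7): N and (l;000)² cancel in I_A²/I_B².
A: Δ = 2!·0!·14!/17! = 1/2040; Racah Σ t=0..0: t=0:+1/479001600 = 1/479001600; ⇒ 3j(1 8 7; 1 -5 4)² = 13/340, sgn -1
B: Δ = 2!·0!·14!/17! = 1/2040; Racah Σ t=0..0: t=0:+1/58060800 = 1/58060800; ⇒ 3j(1 8 7; 1 -2 1)² = 3/136, sgn +1
I_A²/I_B² = (13/340)/(3/136) = 26/15

26/15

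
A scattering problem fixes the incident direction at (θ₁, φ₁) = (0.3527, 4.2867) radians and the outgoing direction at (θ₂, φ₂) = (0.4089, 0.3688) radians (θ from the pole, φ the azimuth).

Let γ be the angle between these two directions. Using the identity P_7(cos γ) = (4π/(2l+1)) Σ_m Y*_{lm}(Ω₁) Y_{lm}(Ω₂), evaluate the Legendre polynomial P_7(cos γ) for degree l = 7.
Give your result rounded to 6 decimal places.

-0.088237

Expand P_7 via completeness: Σ_{m} conj(Y_{7,m}) at Ω₁ times Y_{7,m} at Ω₂ —
  term(m=-7) = -0.000000+0.000000i   from Y*(Ω₁)=+0.000047-0.000290i, Y(Ω₂)=-0.000665-0.000417i
  term(m=-6) = -0.000001-0.000020i   from Y*(Ω₁)=+0.002483+0.001653i, Y(Ω₂)=-0.004061-0.005432i
  term(m=-5) = +0.000505+0.000461i   from Y*(Ω₁)=-0.016000+0.009979i, Y(Ω₂)=-0.009783-0.034914i
  term(m=-4) = -0.011069+0.000403i   from Y*(Ω₁)=-0.010901-0.082125i, Y(Ω₂)=+0.012761-0.133086i
  term(m=-3) = +0.059348-0.062676i   from Y*(Ω₁)=+0.243490+0.073651i, Y(Ω₂)=+0.151972-0.303376i
  term(m=-2) = +0.004985+0.274150i   from Y*(Ω₁)=-0.335204+0.382636i, Y(Ω₂)=+0.398918-0.362496i
  term(m=-1) = -0.126946-0.124659i   from Y*(Ω₁)=-0.209561-0.462184i, Y(Ω₂)=+0.327023-0.126389i
  term(m=+0) = +0.041032+0.000000i   from Y*(Ω₁)=-0.131066-0.000000i, Y(Ω₂)=-0.313066+0.000000i
  term(m=+1) = -0.126946+0.124659i   from Y*(Ω₁)=+0.209561-0.462184i, Y(Ω₂)=-0.327023-0.126389i
  term(m=+2) = +0.004985-0.274150i   from Y*(Ω₁)=-0.335204-0.382636i, Y(Ω₂)=+0.398918+0.362496i
  term(m=+3) = +0.059348+0.062676i   from Y*(Ω₁)=-0.243490+0.073651i, Y(Ω₂)=-0.151972-0.303376i
  term(m=+4) = -0.011069-0.000403i   from Y*(Ω₁)=-0.010901+0.082125i, Y(Ω₂)=+0.012761+0.133086i
  term(m=+5) = +0.000505-0.000461i   from Y*(Ω₁)=+0.016000+0.009979i, Y(Ω₂)=+0.009783-0.034914i
  term(m=+6) = -0.000001+0.000020i   from Y*(Ω₁)=+0.002483-0.001653i, Y(Ω₂)=-0.004061+0.005432i
  term(m=+7) = -0.000000-0.000000i   from Y*(Ω₁)=-0.000047-0.000290i, Y(Ω₂)=+0.000665-0.000417i
Total Σ_m = -0.105325+0.000000i. Multiply by 0.837758: -0.088237+0.000000i. P_7(cos γ) = -0.088237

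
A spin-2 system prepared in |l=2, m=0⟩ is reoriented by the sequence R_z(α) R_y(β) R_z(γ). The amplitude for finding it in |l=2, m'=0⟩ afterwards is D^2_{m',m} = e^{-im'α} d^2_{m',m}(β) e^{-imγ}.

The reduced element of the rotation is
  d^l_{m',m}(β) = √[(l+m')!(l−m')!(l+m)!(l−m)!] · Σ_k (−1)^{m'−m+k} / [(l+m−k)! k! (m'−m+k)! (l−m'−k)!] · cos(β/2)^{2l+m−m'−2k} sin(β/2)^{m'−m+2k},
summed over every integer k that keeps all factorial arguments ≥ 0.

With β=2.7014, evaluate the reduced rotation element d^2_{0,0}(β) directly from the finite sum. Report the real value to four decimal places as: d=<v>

d=0.7276

d^2_{0,0}(β=2.7014) via the finite sum:
c=cos(2.701400/2)=0.218324, s=sin(2.701400/2)=0.975876; N=√[2·2·2·2]=4.000000
k: max(0,(0)−(0))=0 … min(2+(0),2−(0))=2
  k=0: (−1)^0·4.0000/(4)·0.2183^4·0.9759^0 = +0.002272
  k=1: (−1)^1·4.0000/(1)·0.2183^2·0.9759^2 = -0.181573
  k=2: (−1)^2·4.0000/(4)·0.2183^0·0.9759^4 = +0.906942
d^2_{0,0}(2.7014) = +0.002272 -0.181573 +0.906942 = +0.727641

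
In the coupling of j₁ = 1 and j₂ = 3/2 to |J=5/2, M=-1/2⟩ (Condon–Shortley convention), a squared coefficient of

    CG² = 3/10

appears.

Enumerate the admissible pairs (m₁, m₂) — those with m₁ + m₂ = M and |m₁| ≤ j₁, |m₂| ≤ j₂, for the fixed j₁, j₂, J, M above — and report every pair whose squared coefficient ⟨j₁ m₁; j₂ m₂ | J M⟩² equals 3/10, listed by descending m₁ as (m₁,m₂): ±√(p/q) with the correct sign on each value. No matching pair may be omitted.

(-1,1/2): +√(3/10)

Admissible pairs with m₁+m₂ = M = -1/2: (-1,1/2), (0,-1/2), (1,-3/2)
  (m₁,m₂)=(1,-3/2): CG² = 1/10, CG = +√(1/10)
  (m₁,m₂)=(0,-1/2): CG² = 3/5, CG = +√(3/5)
  (m₁,m₂)=(-1,1/2): CG² = 3/10, CG = +√(3/10)   ← matches the target
Pairs with CG² = 3/10: (-1,1/2): +√(3/10)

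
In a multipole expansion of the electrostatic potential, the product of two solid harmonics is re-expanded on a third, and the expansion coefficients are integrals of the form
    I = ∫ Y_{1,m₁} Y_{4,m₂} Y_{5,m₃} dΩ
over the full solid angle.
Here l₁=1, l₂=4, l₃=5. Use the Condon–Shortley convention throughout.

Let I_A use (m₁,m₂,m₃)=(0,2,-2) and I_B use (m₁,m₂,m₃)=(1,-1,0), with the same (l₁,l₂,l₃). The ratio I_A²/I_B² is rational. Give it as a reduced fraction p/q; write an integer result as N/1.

21/10

Shared (l₁,l₂,l₃)=(1,4,5): N and (l;000)² cancel in I_A²/I_B².
A: Δ = 0!·2!·8!/11! = 1/495; Racah Σ t=0..0: t=0:+1/1440 = 1/1440; ⇒ 3j(1 4 5; 0 2 -2)² = 7/165, sgn -1
B: Δ = 0!·2!·8!/11! = 1/495; Racah Σ t=0..0: t=0:+1/1440 = 1/1440; ⇒ 3j(1 4 5; 1 -1 0)² = 2/99, sgn -1
I_A²/I_B² = (7/165)/(2/99) = 21/10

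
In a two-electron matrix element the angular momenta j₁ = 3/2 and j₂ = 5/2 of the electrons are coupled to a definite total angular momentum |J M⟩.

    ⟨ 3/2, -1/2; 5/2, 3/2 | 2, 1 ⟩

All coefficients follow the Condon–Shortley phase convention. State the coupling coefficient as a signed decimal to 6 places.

√[5·2!1!3!/7! · 1!2!4!1!3!1!] = √(24/7)
  +(−1)^1/∏(1,1,1,3,0,0)! = -1/6  (running -1/6)
  +(−1)^2/∏(2,0,0,2,1,1)! = 1/4  (running 1/12)
⟨..|..⟩ = √(24/7)·(1/12) = +0.154303

+0.154303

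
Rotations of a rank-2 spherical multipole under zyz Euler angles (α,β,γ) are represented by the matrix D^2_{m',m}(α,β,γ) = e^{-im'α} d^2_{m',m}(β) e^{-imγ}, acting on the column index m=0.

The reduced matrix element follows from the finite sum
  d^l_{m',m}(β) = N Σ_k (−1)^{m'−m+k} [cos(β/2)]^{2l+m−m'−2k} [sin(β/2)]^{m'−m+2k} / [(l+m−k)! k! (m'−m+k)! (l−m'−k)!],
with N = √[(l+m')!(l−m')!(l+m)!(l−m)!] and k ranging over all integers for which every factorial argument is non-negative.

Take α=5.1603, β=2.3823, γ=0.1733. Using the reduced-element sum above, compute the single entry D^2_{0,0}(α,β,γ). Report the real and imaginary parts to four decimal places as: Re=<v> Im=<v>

Re=0.2891 Im=0.0000

First d^2_{0,0}(β=2.3823), then the phase factors e^{-i(0)α} and e^{-i(0)γ}:
With c≡cos(β/2)=0.370592 and s≡sin(β/2)=0.928796, N=[2·2·2·2]^{1/2}=4.000000
The bounds max(0,m−m')=0 and min(l+m,l−m')=2 give 3 terms
  k=0: (−1)^0·4.0000/(4)·0.3706^4·0.9288^0 = +0.018862
  k=1: (−1)^1·4.0000/(1)·0.3706^2·0.9288^2 = -0.473906
  k=2: (−1)^2·4.0000/(4)·0.3706^0·0.9288^4 = +0.744185
d^2_{0,0}(2.3823) = +0.018862 -0.473906 +0.744185 = +0.289140
Attach z-rotation phases: D = e^{-i(0)(5.1603)}·(+0.289140)·e^{-i(0)(0.1733)} = +0.289140+0.000000i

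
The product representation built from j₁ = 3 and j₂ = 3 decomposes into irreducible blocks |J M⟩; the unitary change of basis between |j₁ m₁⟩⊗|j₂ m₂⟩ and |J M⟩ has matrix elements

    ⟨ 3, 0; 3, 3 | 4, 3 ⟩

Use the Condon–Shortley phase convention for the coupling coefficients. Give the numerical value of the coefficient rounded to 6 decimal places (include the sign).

+√(9/22) ≈ +0.639602

j₁+j₂−J=2  J+j₁−j₂=4  J−j₁+j₂=4  j₁+j₂+J+1=11
(j₁±m₁, j₂±m₂, J±M) = (3,3,6,0,7,1)
P² = 373248/11
sum k=2..2:
  [2] +1/288 = 1/288
S = 1/288
C² = P²·S² = 9/22 ; C = +0.639602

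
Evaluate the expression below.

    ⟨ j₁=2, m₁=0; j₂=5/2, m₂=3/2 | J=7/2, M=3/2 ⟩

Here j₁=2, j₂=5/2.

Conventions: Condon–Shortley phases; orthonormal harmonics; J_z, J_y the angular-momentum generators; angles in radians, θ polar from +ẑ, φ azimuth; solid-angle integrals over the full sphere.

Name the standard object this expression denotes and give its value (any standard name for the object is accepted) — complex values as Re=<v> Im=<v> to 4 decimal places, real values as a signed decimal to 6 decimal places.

Clebsch–Gordan coefficient, −√(2/7) ≈ -0.534522

This is a Clebsch–Gordan (vector-coupling) coefficient.
triangle: 1!*3!*4!/9! = 144/362880
(j±m)!: 2!*2!*4!*1!*5!*2! = 23040
prefactor² = (2J+1)*Δ*N² = 512/7
  k=0: +1/(0!*1!*2!*4!*1!*0!) = 1/48
  k=1: −1/(1!*0!*1!*3!*2!*1!) = -1/12
Σ = -1/16  ⇒  CG² = 512/7*(-1/16)² = 2/7
CG = −√(2/7) = -0.534522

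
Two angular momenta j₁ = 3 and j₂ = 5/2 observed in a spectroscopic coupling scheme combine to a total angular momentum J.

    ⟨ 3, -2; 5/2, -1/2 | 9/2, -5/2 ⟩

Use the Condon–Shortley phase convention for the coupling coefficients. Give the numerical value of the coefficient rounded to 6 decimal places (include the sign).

−√(49/198) ≈ -0.497468

√[10·1!5!4!/11! · 1!5!2!3!2!7!] = √(115200/11)
  +(−1)^0/∏(0,1,5,2,0,2)! = 1/480  (running 1/480)
  +(−1)^1/∏(1,0,4,1,1,3)! = -1/144  (running -7/1440)
⟨..|..⟩ = √(115200/11)·(-7/1440) = -0.497468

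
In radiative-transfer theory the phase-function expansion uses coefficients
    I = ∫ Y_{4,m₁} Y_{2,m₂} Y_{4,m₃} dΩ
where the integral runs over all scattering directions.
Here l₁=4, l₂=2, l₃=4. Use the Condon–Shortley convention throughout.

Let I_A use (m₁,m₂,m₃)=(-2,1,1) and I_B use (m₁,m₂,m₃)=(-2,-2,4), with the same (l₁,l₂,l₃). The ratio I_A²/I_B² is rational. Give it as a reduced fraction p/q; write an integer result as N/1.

81/56

Shared (l₁,l₂,l₃)=(4,2,4): N and (l;000)² cancel in I_A²/I_B².
A: Δ = 2!·6!·2!/11! = 1/13860; Racah Σ t=1..2: t=1:−1/240 t=2:+1/96 = 1/160; ⇒ 3j(4 2 4; -2 1 1)² = 27/1540, sgn -1
B: Δ = 2!·6!·2!/11! = 1/13860; Racah Σ t=0..0: t=0:+1/2880 = 1/2880; ⇒ 3j(4 2 4; -2 -2 4)² = 2/165, sgn +1
I_A²/I_B² = (27/1540)/(2/165) = 81/56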